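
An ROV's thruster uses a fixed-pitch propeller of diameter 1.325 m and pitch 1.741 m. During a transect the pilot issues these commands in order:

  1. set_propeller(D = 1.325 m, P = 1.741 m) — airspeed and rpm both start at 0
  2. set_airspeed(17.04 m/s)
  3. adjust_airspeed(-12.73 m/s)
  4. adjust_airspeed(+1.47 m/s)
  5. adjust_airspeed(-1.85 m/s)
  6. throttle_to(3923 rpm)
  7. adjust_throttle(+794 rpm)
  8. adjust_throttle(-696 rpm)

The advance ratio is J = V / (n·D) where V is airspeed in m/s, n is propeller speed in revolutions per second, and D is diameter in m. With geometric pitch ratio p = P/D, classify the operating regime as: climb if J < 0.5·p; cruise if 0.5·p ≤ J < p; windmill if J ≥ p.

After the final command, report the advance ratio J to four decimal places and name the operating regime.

J = 0.0443, regime = climb

set_propeller: D = 1.325 m, P = 1.741 m (p = P/D = 1.313962); state ← (V=0, rpm=0)
set_airspeed(17.04): V ← 17.04 m/s
adjust_airspeed(-12.73): V ← 17.04 -12.73 = 4.31 m/s
adjust_airspeed(+1.47): V ← 4.31 +1.47 = 5.78 m/s
adjust_airspeed(-1.85): V ← 5.78 -1.85 = 3.93 m/s
throttle_to(3923): rpm ← 3923
adjust_throttle(+794): rpm ← 3923 +794 = 4717
adjust_throttle(-696): rpm ← 4717 -696 = 4021
final state: V = 3.93 m/s, rpm = 4021 → n = rpm/60 = 67.016667 rev/s
J = V / (n·D) = 3.93 / (67.016667 × 1.325) = 0.044258
regime bands: climb J<0.6570 | cruise [0.6570, 1.3140) | windmill J≥1.3140
J = 0.0443 → climb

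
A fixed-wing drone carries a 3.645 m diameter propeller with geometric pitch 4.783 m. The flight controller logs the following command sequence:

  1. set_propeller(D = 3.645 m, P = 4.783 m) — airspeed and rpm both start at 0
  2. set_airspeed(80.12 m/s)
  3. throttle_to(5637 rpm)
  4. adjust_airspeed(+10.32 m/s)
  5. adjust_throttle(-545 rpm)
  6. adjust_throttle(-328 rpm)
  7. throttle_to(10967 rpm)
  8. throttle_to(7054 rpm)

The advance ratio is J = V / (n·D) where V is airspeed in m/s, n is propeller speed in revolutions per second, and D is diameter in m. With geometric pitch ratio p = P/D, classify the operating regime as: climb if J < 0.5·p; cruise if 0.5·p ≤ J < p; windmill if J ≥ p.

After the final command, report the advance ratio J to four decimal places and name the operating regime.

set_propeller: D = 3.645 m, P = 4.783 m (p = P/D = 1.312209); state ← (V=0, rpm=0)
set_airspeed(80.12): V ← 80.12 m/s
throttle_to(5637): rpm ← 5637
adjust_airspeed(+10.32): V ← 80.12 +10.32 = 90.44 m/s
adjust_throttle(-545): rpm ← 5637 -545 = 5092
adjust_throttle(-328): rpm ← 5092 -328 = 4764
throttle_to(10967): rpm ← 10967
throttle_to(7054): rpm ← 7054
final state: V = 90.44 m/s, rpm = 7054 → n = rpm/60 = 117.566667 rev/s
J = V / (n·D) = 90.44 / (117.566667 × 3.645) = 0.211047
regime bands: climb J<0.6561 | cruise [0.6561, 1.3122) | windmill J≥1.3122
J = 0.2110 → climb

J = 0.2110, regime = climb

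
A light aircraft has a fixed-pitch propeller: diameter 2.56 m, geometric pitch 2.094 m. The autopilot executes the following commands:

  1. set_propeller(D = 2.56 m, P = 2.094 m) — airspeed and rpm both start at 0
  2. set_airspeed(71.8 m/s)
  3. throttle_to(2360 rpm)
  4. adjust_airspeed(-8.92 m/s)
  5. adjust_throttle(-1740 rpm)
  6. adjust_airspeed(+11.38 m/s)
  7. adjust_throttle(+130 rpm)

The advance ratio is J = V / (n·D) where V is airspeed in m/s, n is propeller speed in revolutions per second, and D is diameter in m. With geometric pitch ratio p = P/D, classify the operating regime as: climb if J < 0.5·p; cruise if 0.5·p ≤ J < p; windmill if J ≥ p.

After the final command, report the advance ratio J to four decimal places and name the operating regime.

J = 2.3206, regime = windmill

set_propeller: D = 2.56 m, P = 2.094 m (p = P/D = 0.817969); state ← (V=0, rpm=0)
set_airspeed(71.8): V ← 71.8 m/s
throttle_to(2360): rpm ← 2360
adjust_airspeed(-8.92): V ← 71.8 -8.92 = 62.88 m/s
adjust_throttle(-1740): rpm ← 2360 -1740 = 620
adjust_airspeed(+11.38): V ← 62.88 +11.38 = 74.26 m/s
adjust_throttle(+130): rpm ← 620 +130 = 750
final state: V = 74.26 m/s, rpm = 750 → n = rpm/60 = 12.500000 rev/s
J = V / (n·D) = 74.26 / (12.500000 × 2.56) = 2.320625
regime bands: climb J<0.4090 | cruise [0.4090, 0.8180) | windmill J≥0.8180
J = 2.3206 → windmill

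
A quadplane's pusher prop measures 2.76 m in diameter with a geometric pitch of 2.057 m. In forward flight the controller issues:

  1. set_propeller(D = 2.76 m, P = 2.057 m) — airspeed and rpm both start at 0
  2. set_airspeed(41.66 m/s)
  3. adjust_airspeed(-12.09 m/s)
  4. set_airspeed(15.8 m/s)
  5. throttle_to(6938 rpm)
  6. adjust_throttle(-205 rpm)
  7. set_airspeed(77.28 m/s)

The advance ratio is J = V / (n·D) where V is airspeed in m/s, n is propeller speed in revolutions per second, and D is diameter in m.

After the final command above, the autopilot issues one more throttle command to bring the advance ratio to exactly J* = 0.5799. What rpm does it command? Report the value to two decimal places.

rpm = 2897.05

set_propeller: D = 2.76 m, P = 2.057 m (p = P/D = 0.745290); state ← (V=0, rpm=0)
set_airspeed(41.66): V ← 41.66 m/s
adjust_airspeed(-12.09): V ← 41.66 -12.09 = 29.57 m/s
set_airspeed(15.8): V ← 15.8 m/s
throttle_to(6938): rpm ← 6938
adjust_throttle(-205): rpm ← 6938 -205 = 6733
set_airspeed(77.28): V ← 77.28 m/s
final state: V = 77.28 m/s, rpm = 6733 → n = rpm/60 = 112.216667 rev/s
target J* = 0.5799; solve J* = V/(n·D) for n: n = V/(J*·D) = 77.28/(0.5799 × 2.76) = 48.284187 rev/s
rpm = 60·n = 2897.051216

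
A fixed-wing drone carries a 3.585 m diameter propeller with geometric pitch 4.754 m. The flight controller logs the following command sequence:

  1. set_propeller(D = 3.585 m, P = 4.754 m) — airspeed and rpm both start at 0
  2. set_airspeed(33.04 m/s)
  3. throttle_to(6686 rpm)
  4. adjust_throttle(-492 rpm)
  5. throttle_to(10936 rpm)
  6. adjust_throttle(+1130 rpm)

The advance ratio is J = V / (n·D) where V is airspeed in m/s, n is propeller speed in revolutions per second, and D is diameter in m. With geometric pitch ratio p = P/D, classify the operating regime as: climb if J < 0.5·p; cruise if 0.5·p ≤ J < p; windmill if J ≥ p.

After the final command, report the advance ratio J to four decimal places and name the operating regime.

J = 0.0458, regime = climb

set_propeller: D = 3.585 m, P = 4.754 m (p = P/D = 1.326081); state ← (V=0, rpm=0)
set_airspeed(33.04): V ← 33.04 m/s
throttle_to(6686): rpm ← 6686
adjust_throttle(-492): rpm ← 6686 -492 = 6194
throttle_to(10936): rpm ← 10936
adjust_throttle(+1130): rpm ← 10936 +1130 = 12066
final state: V = 33.04 m/s, rpm = 12066 → n = rpm/60 = 201.100000 rev/s
J = V / (n·D) = 33.04 / (201.100000 × 3.585) = 0.045829
regime bands: climb J<0.6630 | cruise [0.6630, 1.3261) | windmill J≥1.3261
J = 0.0458 → climb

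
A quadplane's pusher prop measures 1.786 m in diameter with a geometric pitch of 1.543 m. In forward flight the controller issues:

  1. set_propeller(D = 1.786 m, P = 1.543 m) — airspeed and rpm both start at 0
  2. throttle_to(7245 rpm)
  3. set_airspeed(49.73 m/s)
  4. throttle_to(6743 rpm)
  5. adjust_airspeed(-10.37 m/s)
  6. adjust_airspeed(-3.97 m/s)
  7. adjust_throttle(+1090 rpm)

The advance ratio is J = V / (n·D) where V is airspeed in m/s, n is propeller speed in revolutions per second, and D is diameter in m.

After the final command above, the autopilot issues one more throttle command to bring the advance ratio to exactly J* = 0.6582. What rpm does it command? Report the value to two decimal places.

rpm = 1806.31

set_propeller: D = 1.786 m, P = 1.543 m (p = P/D = 0.863942); state ← (V=0, rpm=0)
throttle_to(7245): rpm ← 7245
set_airspeed(49.73): V ← 49.73 m/s
throttle_to(6743): rpm ← 6743
adjust_airspeed(-10.37): V ← 49.73 -10.37 = 39.36 m/s
adjust_airspeed(-3.97): V ← 39.36 -3.97 = 35.39 m/s
adjust_throttle(+1090): rpm ← 6743 +1090 = 7833
final state: V = 35.39 m/s, rpm = 7833 → n = rpm/60 = 130.550000 rev/s
target J* = 0.6582; solve J* = V/(n·D) for n: n = V/(J*·D) = 35.39/(0.6582 × 1.786) = 30.105180 rev/s
rpm = 60·n = 1806.310808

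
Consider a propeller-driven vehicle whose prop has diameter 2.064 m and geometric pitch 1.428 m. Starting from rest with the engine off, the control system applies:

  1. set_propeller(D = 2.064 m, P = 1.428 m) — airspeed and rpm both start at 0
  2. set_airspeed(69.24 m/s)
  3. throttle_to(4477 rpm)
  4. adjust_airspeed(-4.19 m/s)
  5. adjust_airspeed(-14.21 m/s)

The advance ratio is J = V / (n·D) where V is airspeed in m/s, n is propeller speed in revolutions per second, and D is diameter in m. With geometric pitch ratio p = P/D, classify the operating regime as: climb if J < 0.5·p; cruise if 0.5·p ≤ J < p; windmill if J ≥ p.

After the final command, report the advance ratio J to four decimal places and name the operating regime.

set_propeller: D = 2.064 m, P = 1.428 m (p = P/D = 0.691860); state ← (V=0, rpm=0)
set_airspeed(69.24): V ← 69.24 m/s
throttle_to(4477): rpm ← 4477
adjust_airspeed(-4.19): V ← 69.24 -4.19 = 65.05 m/s
adjust_airspeed(-14.21): V ← 65.05 -14.21 = 50.84 m/s
final state: V = 50.84 m/s, rpm = 4477 → n = rpm/60 = 74.616667 rev/s
J = V / (n·D) = 50.84 / (74.616667 × 2.064) = 0.330111
regime bands: climb J<0.3459 | cruise [0.3459, 0.6919) | windmill J≥0.6919
J = 0.3301 → climb

J = 0.3301, regime = climb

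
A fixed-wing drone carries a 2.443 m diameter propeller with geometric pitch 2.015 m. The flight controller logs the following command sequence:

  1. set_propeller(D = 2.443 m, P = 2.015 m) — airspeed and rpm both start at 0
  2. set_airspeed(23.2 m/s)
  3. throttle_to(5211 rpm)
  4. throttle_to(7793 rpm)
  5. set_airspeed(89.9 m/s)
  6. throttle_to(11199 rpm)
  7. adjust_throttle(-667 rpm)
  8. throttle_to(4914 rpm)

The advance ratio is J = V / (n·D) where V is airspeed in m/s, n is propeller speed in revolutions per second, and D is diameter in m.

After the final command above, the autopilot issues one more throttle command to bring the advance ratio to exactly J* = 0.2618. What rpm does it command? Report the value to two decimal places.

rpm = 8433.69

set_propeller: D = 2.443 m, P = 2.015 m (p = P/D = 0.824806); state ← (V=0, rpm=0)
set_airspeed(23.2): V ← 23.2 m/s
throttle_to(5211): rpm ← 5211
throttle_to(7793): rpm ← 7793
set_airspeed(89.9): V ← 89.9 m/s
throttle_to(11199): rpm ← 11199
adjust_throttle(-667): rpm ← 11199 -667 = 10532
throttle_to(4914): rpm ← 4914
final state: V = 89.9 m/s, rpm = 4914 → n = rpm/60 = 81.900000 rev/s
target J* = 0.2618; solve J* = V/(n·D) for n: n = V/(J*·D) = 89.9/(0.2618 × 2.443) = 140.561565 rev/s
rpm = 60·n = 8433.693873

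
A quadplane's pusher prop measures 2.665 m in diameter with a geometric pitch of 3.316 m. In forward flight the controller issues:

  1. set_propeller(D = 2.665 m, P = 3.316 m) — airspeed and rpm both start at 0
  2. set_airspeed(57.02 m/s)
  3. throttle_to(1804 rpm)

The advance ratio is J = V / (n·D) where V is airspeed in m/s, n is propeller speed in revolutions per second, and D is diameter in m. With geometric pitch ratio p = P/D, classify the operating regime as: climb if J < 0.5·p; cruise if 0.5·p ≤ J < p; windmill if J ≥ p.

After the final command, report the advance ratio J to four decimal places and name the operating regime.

set_propeller: D = 2.665 m, P = 3.316 m (p = P/D = 1.244278); state ← (V=0, rpm=0)
set_airspeed(57.02): V ← 57.02 m/s
throttle_to(1804): rpm ← 1804
final state: V = 57.02 m/s, rpm = 1804 → n = rpm/60 = 30.066667 rev/s
J = V / (n·D) = 57.02 / (30.066667 × 2.665) = 0.711614
regime bands: climb J<0.6221 | cruise [0.6221, 1.2443) | windmill J≥1.2443
J = 0.7116 → cruise

J = 0.7116, regime = cruise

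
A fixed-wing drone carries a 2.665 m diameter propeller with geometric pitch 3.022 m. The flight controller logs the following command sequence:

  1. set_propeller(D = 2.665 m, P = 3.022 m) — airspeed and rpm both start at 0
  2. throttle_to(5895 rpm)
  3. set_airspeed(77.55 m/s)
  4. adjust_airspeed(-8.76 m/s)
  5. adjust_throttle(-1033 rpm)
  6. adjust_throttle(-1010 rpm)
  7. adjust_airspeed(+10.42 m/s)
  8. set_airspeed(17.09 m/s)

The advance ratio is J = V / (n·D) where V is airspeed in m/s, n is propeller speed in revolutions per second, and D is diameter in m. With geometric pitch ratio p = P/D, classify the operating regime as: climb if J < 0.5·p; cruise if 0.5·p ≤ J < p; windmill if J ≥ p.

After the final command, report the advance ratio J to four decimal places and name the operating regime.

set_propeller: D = 2.665 m, P = 3.022 m (p = P/D = 1.133959); state ← (V=0, rpm=0)
throttle_to(5895): rpm ← 5895
set_airspeed(77.55): V ← 77.55 m/s
adjust_airspeed(-8.76): V ← 77.55 -8.76 = 68.79 m/s
adjust_throttle(-1033): rpm ← 5895 -1033 = 4862
adjust_throttle(-1010): rpm ← 4862 -1010 = 3852
adjust_airspeed(+10.42): V ← 68.79 +10.42 = 79.21 m/s
set_airspeed(17.09): V ← 17.09 m/s
final state: V = 17.09 m/s, rpm = 3852 → n = rpm/60 = 64.200000 rev/s
J = V / (n·D) = 17.09 / (64.200000 × 2.665) = 0.099887
regime bands: climb J<0.5670 | cruise [0.5670, 1.1340) | windmill J≥1.1340
J = 0.0999 → climb

J = 0.0999, regime = climb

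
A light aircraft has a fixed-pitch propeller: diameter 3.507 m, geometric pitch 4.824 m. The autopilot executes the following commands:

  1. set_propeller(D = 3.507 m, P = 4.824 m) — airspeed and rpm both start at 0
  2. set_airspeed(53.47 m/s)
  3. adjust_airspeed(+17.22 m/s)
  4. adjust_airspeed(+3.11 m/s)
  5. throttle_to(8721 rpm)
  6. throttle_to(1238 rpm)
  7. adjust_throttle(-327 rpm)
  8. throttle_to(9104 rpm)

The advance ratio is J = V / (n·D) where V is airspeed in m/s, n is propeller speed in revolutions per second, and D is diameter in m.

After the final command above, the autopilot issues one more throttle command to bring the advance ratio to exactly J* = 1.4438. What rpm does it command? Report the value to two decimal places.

rpm = 874.51

set_propeller: D = 3.507 m, P = 4.824 m (p = P/D = 1.375535); state ← (V=0, rpm=0)
set_airspeed(53.47): V ← 53.47 m/s
adjust_airspeed(+17.22): V ← 53.47 +17.22 = 70.69 m/s
adjust_airspeed(+3.11): V ← 70.69 +3.11 = 73.8 m/s
throttle_to(8721): rpm ← 8721
throttle_to(1238): rpm ← 1238
adjust_throttle(-327): rpm ← 1238 -327 = 911
throttle_to(9104): rpm ← 9104
final state: V = 73.8 m/s, rpm = 9104 → n = rpm/60 = 151.733333 rev/s
target J* = 1.4438; solve J* = V/(n·D) for n: n = V/(J*·D) = 73.8/(1.4438 × 3.507) = 14.575168 rev/s
rpm = 60·n = 874.510058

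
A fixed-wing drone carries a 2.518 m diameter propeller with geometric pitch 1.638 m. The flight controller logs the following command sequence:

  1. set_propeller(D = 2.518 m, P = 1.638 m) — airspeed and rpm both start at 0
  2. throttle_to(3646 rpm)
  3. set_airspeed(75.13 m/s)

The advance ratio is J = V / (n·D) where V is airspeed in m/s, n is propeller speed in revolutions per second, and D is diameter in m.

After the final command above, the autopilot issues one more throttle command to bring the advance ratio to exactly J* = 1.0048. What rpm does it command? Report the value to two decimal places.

set_propeller: D = 2.518 m, P = 1.638 m (p = P/D = 0.650516); state ← (V=0, rpm=0)
throttle_to(3646): rpm ← 3646
set_airspeed(75.13): V ← 75.13 m/s
final state: V = 75.13 m/s, rpm = 3646 → n = rpm/60 = 60.766667 rev/s
target J* = 1.0048; solve J* = V/(n·D) for n: n = V/(J*·D) = 75.13/(1.0048 × 2.518) = 29.694638 rev/s
rpm = 60·n = 1781.678286

rpm = 1781.68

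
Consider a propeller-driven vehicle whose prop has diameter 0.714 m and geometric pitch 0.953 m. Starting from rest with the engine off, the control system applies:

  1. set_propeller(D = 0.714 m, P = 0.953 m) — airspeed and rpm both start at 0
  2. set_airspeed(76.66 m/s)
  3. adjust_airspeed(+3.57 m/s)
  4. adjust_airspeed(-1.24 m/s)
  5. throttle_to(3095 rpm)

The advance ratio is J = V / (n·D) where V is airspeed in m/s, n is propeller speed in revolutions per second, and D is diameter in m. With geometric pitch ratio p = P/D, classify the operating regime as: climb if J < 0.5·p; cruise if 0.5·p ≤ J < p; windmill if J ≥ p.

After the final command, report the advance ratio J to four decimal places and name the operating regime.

set_propeller: D = 0.714 m, P = 0.953 m (p = P/D = 1.334734); state ← (V=0, rpm=0)
set_airspeed(76.66): V ← 76.66 m/s
adjust_airspeed(+3.57): V ← 76.66 +3.57 = 80.23 m/s
adjust_airspeed(-1.24): V ← 80.23 -1.24 = 78.99 m/s
throttle_to(3095): rpm ← 3095
final state: V = 78.99 m/s, rpm = 3095 → n = rpm/60 = 51.583333 rev/s
J = V / (n·D) = 78.99 / (51.583333 × 0.714) = 2.144690
regime bands: climb J<0.6674 | cruise [0.6674, 1.3347) | windmill J≥1.3347
J = 2.1447 → windmill

J = 2.1447, regime = windmill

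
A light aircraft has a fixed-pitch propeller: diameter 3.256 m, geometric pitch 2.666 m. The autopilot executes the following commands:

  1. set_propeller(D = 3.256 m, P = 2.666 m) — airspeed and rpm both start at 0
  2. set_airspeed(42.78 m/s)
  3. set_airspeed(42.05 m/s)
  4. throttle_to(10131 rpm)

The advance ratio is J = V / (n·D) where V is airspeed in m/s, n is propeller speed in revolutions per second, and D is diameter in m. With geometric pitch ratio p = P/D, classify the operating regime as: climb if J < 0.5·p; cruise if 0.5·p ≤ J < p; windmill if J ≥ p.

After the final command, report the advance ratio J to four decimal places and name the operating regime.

set_propeller: D = 3.256 m, P = 2.666 m (p = P/D = 0.818796); state ← (V=0, rpm=0)
set_airspeed(42.78): V ← 42.78 m/s
set_airspeed(42.05): V ← 42.05 m/s
throttle_to(10131): rpm ← 10131
final state: V = 42.05 m/s, rpm = 10131 → n = rpm/60 = 168.850000 rev/s
J = V / (n·D) = 42.05 / (168.850000 × 3.256) = 0.076486
regime bands: climb J<0.4094 | cruise [0.4094, 0.8188) | windmill J≥0.8188
J = 0.0765 → climb

J = 0.0765, regime = climb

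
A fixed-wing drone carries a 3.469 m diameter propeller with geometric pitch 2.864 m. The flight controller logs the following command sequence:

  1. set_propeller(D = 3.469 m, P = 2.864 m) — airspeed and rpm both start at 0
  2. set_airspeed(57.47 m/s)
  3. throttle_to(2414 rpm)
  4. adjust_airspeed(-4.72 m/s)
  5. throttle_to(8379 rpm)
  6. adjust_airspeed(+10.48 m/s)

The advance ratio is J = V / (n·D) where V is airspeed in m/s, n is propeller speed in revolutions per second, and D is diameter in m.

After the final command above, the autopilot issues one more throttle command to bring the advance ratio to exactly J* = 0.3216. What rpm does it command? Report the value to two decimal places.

set_propeller: D = 3.469 m, P = 2.864 m (p = P/D = 0.825598); state ← (V=0, rpm=0)
set_airspeed(57.47): V ← 57.47 m/s
throttle_to(2414): rpm ← 2414
adjust_airspeed(-4.72): V ← 57.47 -4.72 = 52.75 m/s
throttle_to(8379): rpm ← 8379
adjust_airspeed(+10.48): V ← 52.75 +10.48 = 63.23 m/s
final state: V = 63.23 m/s, rpm = 8379 → n = rpm/60 = 139.650000 rev/s
target J* = 0.3216; solve J* = V/(n·D) for n: n = V/(J*·D) = 63.23/(0.3216 × 3.469) = 56.676476 rev/s
rpm = 60·n = 3400.588582

rpm = 3400.59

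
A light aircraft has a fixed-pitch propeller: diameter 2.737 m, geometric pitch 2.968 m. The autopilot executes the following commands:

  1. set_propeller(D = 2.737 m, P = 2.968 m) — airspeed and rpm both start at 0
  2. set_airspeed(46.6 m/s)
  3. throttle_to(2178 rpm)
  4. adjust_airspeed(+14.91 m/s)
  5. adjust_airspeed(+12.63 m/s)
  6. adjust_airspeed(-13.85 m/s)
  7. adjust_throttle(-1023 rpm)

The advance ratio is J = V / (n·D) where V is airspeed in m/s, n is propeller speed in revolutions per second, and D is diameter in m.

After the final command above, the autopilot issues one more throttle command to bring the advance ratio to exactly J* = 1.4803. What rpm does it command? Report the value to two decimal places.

rpm = 892.84

set_propeller: D = 2.737 m, P = 2.968 m (p = P/D = 1.084399); state ← (V=0, rpm=0)
set_airspeed(46.6): V ← 46.6 m/s
throttle_to(2178): rpm ← 2178
adjust_airspeed(+14.91): V ← 46.6 +14.91 = 61.51 m/s
adjust_airspeed(+12.63): V ← 61.51 +12.63 = 74.14 m/s
adjust_airspeed(-13.85): V ← 74.14 -13.85 = 60.29 m/s
adjust_throttle(-1023): rpm ← 2178 -1023 = 1155
final state: V = 60.29 m/s, rpm = 1155 → n = rpm/60 = 19.250000 rev/s
target J* = 1.4803; solve J* = V/(n·D) for n: n = V/(J*·D) = 60.29/(1.4803 × 2.737) = 14.880610 rev/s
rpm = 60·n = 892.836626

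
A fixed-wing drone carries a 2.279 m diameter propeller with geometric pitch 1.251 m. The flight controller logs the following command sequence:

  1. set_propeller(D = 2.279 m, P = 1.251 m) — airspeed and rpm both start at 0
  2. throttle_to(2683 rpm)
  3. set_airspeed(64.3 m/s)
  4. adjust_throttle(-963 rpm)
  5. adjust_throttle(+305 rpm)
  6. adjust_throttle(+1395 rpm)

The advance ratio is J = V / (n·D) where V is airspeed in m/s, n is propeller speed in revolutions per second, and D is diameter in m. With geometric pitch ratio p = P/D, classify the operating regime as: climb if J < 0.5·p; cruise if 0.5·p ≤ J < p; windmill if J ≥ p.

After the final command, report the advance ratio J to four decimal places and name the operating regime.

set_propeller: D = 2.279 m, P = 1.251 m (p = P/D = 0.548925); state ← (V=0, rpm=0)
throttle_to(2683): rpm ← 2683
set_airspeed(64.3): V ← 64.3 m/s
adjust_throttle(-963): rpm ← 2683 -963 = 1720
adjust_throttle(+305): rpm ← 1720 +305 = 2025
adjust_throttle(+1395): rpm ← 2025 +1395 = 3420
final state: V = 64.3 m/s, rpm = 3420 → n = rpm/60 = 57.000000 rev/s
J = V / (n·D) = 64.3 / (57.000000 × 2.279) = 0.494985
regime bands: climb J<0.2745 | cruise [0.2745, 0.5489) | windmill J≥0.5489
J = 0.4950 → cruise

J = 0.4950, regime = cruise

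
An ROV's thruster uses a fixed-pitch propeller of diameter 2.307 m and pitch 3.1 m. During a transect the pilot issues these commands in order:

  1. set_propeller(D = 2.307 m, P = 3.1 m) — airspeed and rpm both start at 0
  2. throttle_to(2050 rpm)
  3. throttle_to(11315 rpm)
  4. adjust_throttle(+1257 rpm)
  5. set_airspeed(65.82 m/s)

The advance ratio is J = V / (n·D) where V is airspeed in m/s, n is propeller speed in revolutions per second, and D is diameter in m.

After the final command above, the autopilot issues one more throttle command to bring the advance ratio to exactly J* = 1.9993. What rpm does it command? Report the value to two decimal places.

rpm = 856.22

set_propeller: D = 2.307 m, P = 3.1 m (p = P/D = 1.343736); state ← (V=0, rpm=0)
throttle_to(2050): rpm ← 2050
throttle_to(11315): rpm ← 11315
adjust_throttle(+1257): rpm ← 11315 +1257 = 12572
set_airspeed(65.82): V ← 65.82 m/s
final state: V = 65.82 m/s, rpm = 12572 → n = rpm/60 = 209.533333 rev/s
target J* = 1.9993; solve J* = V/(n·D) for n: n = V/(J*·D) = 65.82/(1.9993 × 2.307) = 14.270274 rev/s
rpm = 60·n = 856.216451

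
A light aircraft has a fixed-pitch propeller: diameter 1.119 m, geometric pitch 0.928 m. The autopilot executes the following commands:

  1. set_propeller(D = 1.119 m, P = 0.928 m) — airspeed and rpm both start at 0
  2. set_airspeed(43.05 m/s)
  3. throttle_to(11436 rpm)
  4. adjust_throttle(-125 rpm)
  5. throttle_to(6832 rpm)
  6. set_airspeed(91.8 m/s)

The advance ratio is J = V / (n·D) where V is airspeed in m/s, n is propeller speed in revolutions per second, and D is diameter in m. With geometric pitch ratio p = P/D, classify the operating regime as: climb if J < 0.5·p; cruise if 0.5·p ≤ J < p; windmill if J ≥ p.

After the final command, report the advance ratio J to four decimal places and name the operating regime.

set_propeller: D = 1.119 m, P = 0.928 m (p = P/D = 0.829312); state ← (V=0, rpm=0)
set_airspeed(43.05): V ← 43.05 m/s
throttle_to(11436): rpm ← 11436
adjust_throttle(-125): rpm ← 11436 -125 = 11311
throttle_to(6832): rpm ← 6832
set_airspeed(91.8): V ← 91.8 m/s
final state: V = 91.8 m/s, rpm = 6832 → n = rpm/60 = 113.866667 rev/s
J = V / (n·D) = 91.8 / (113.866667 × 1.119) = 0.720470
regime bands: climb J<0.4147 | cruise [0.4147, 0.8293) | windmill J≥0.8293
J = 0.7205 → cruise

J = 0.7205, regime = cruise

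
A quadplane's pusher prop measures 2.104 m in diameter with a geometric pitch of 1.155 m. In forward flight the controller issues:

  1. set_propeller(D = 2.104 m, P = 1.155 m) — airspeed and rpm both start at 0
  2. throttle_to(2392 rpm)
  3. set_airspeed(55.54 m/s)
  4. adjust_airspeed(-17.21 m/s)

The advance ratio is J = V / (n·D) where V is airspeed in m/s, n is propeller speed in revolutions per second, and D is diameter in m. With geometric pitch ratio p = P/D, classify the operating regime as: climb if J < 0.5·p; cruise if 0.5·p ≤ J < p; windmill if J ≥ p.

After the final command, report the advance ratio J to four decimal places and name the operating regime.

J = 0.4570, regime = cruise

set_propeller: D = 2.104 m, P = 1.155 m (p = P/D = 0.548954); state ← (V=0, rpm=0)
throttle_to(2392): rpm ← 2392
set_airspeed(55.54): V ← 55.54 m/s
adjust_airspeed(-17.21): V ← 55.54 -17.21 = 38.33 m/s
final state: V = 38.33 m/s, rpm = 2392 → n = rpm/60 = 39.866667 rev/s
J = V / (n·D) = 38.33 / (39.866667 × 2.104) = 0.456965
regime bands: climb J<0.2745 | cruise [0.2745, 0.5490) | windmill J≥0.5490
J = 0.4570 → cruise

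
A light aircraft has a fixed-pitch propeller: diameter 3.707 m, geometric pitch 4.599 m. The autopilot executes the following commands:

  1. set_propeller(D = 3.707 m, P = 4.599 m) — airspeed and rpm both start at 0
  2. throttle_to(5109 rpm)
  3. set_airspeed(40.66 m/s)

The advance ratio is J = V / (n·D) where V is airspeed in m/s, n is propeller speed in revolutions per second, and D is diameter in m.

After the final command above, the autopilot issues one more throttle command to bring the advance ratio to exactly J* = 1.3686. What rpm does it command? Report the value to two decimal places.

set_propeller: D = 3.707 m, P = 4.599 m (p = P/D = 1.240626); state ← (V=0, rpm=0)
throttle_to(5109): rpm ← 5109
set_airspeed(40.66): V ← 40.66 m/s
final state: V = 40.66 m/s, rpm = 5109 → n = rpm/60 = 85.150000 rev/s
target J* = 1.3686; solve J* = V/(n·D) for n: n = V/(J*·D) = 40.66/(1.3686 × 3.707) = 8.014349 rev/s
rpm = 60·n = 480.860942

rpm = 480.86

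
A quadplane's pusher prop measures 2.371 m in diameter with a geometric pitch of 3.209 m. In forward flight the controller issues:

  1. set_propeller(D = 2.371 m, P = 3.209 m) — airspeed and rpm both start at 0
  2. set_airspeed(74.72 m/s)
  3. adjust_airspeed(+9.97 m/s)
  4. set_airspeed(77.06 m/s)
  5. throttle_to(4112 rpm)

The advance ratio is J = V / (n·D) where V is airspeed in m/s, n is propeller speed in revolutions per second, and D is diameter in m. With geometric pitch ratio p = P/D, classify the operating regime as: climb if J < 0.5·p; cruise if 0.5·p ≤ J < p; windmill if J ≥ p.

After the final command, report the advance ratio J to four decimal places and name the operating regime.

J = 0.4742, regime = climb

set_propeller: D = 2.371 m, P = 3.209 m (p = P/D = 1.353437); state ← (V=0, rpm=0)
set_airspeed(74.72): V ← 74.72 m/s
adjust_airspeed(+9.97): V ← 74.72 +9.97 = 84.69 m/s
set_airspeed(77.06): V ← 77.06 m/s
throttle_to(4112): rpm ← 4112
final state: V = 77.06 m/s, rpm = 4112 → n = rpm/60 = 68.533333 rev/s
J = V / (n·D) = 77.06 / (68.533333 × 2.371) = 0.474237
regime bands: climb J<0.6767 | cruise [0.6767, 1.3534) | windmill J≥1.3534
J = 0.4742 → climb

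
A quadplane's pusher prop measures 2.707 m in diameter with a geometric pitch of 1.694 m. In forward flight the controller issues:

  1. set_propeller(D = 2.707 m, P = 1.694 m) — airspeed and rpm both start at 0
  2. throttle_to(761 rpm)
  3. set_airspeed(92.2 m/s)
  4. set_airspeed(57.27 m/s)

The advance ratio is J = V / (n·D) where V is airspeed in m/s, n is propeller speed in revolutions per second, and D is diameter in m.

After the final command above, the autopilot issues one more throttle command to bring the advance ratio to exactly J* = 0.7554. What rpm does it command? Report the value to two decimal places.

rpm = 1680.40

set_propeller: D = 2.707 m, P = 1.694 m (p = P/D = 0.625785); state ← (V=0, rpm=0)
throttle_to(761): rpm ← 761
set_airspeed(92.2): V ← 92.2 m/s
set_airspeed(57.27): V ← 57.27 m/s
final state: V = 57.27 m/s, rpm = 761 → n = rpm/60 = 12.683333 rev/s
target J* = 0.7554; solve J* = V/(n·D) for n: n = V/(J*·D) = 57.27/(0.7554 × 2.707) = 28.006700 rev/s
rpm = 60·n = 1680.402029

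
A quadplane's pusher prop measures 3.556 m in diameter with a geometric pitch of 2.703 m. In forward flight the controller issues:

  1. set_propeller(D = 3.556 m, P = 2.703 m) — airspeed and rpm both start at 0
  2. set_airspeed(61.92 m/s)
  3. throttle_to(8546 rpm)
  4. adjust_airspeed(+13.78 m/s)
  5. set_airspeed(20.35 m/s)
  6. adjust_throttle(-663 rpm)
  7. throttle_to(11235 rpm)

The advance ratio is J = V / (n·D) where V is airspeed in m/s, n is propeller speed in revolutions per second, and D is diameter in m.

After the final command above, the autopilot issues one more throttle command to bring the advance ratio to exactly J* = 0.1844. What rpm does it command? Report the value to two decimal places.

rpm = 1862.06

set_propeller: D = 3.556 m, P = 2.703 m (p = P/D = 0.760124); state ← (V=0, rpm=0)
set_airspeed(61.92): V ← 61.92 m/s
throttle_to(8546): rpm ← 8546
adjust_airspeed(+13.78): V ← 61.92 +13.78 = 75.7 m/s
set_airspeed(20.35): V ← 20.35 m/s
adjust_throttle(-663): rpm ← 8546 -663 = 7883
throttle_to(11235): rpm ← 11235
final state: V = 20.35 m/s, rpm = 11235 → n = rpm/60 = 187.250000 rev/s
target J* = 0.1844; solve J* = V/(n·D) for n: n = V/(J*·D) = 20.35/(0.1844 × 3.556) = 31.034285 rev/s
rpm = 60·n = 1862.057102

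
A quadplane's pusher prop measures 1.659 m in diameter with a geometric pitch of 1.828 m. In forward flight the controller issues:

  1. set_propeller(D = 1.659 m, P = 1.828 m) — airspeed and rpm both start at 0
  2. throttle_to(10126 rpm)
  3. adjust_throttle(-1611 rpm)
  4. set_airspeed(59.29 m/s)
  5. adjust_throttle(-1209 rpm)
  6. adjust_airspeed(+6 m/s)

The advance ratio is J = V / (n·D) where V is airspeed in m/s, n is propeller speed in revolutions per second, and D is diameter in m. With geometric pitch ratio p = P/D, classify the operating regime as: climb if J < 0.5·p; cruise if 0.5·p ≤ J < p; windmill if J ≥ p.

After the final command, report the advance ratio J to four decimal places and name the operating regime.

J = 0.3232, regime = climb

set_propeller: D = 1.659 m, P = 1.828 m (p = P/D = 1.101869); state ← (V=0, rpm=0)
throttle_to(10126): rpm ← 10126
adjust_throttle(-1611): rpm ← 10126 -1611 = 8515
set_airspeed(59.29): V ← 59.29 m/s
adjust_throttle(-1209): rpm ← 8515 -1209 = 7306
adjust_airspeed(+6): V ← 59.29 +6 = 65.29 m/s
final state: V = 65.29 m/s, rpm = 7306 → n = rpm/60 = 121.766667 rev/s
J = V / (n·D) = 65.29 / (121.766667 × 1.659) = 0.323200
regime bands: climb J<0.5509 | cruise [0.5509, 1.1019) | windmill J≥1.1019
J = 0.3232 → climb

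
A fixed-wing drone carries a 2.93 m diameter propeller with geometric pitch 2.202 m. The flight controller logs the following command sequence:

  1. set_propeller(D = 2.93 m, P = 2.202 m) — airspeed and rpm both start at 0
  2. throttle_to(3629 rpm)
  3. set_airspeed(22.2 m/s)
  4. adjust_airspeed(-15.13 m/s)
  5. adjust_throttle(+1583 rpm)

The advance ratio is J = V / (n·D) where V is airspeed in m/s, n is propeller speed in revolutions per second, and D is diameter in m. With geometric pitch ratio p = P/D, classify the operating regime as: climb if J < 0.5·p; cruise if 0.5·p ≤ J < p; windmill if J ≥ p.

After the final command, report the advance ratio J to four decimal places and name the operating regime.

set_propeller: D = 2.93 m, P = 2.202 m (p = P/D = 0.751536); state ← (V=0, rpm=0)
throttle_to(3629): rpm ← 3629
set_airspeed(22.2): V ← 22.2 m/s
adjust_airspeed(-15.13): V ← 22.2 -15.13 = 7.07 m/s
adjust_throttle(+1583): rpm ← 3629 +1583 = 5212
final state: V = 7.07 m/s, rpm = 5212 → n = rpm/60 = 86.866667 rev/s
J = V / (n·D) = 7.07 / (86.866667 × 2.93) = 0.027778
regime bands: climb J<0.3758 | cruise [0.3758, 0.7515) | windmill J≥0.7515
J = 0.0278 → climb

J = 0.0278, regime = climb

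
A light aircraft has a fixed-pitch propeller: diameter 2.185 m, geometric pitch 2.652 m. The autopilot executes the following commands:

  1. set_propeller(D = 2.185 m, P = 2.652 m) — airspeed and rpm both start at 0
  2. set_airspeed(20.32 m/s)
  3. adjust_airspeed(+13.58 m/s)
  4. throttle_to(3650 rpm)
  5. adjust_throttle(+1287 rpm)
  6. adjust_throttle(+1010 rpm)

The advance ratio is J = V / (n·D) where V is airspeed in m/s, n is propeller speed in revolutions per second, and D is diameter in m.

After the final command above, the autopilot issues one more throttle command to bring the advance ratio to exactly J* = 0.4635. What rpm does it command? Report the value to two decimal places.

set_propeller: D = 2.185 m, P = 2.652 m (p = P/D = 1.213730); state ← (V=0, rpm=0)
set_airspeed(20.32): V ← 20.32 m/s
adjust_airspeed(+13.58): V ← 20.32 +13.58 = 33.9 m/s
throttle_to(3650): rpm ← 3650
adjust_throttle(+1287): rpm ← 3650 +1287 = 4937
adjust_throttle(+1010): rpm ← 4937 +1010 = 5947
final state: V = 33.9 m/s, rpm = 5947 → n = rpm/60 = 99.116667 rev/s
target J* = 0.4635; solve J* = V/(n·D) for n: n = V/(J*·D) = 33.9/(0.4635 × 2.185) = 33.473299 rev/s
rpm = 60·n = 2008.397947

rpm = 2008.40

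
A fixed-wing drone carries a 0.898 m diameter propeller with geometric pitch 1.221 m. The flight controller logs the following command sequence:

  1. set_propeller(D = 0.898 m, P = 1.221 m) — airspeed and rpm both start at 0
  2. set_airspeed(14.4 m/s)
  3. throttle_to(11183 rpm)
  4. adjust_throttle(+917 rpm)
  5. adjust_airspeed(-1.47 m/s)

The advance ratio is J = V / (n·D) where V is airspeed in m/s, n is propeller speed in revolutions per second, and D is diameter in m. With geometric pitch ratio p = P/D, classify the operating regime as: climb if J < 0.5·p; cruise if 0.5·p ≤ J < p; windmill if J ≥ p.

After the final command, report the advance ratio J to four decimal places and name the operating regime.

J = 0.0714, regime = climb

set_propeller: D = 0.898 m, P = 1.221 m (p = P/D = 1.359688); state ← (V=0, rpm=0)
set_airspeed(14.4): V ← 14.4 m/s
throttle_to(11183): rpm ← 11183
adjust_throttle(+917): rpm ← 11183 +917 = 12100
adjust_airspeed(-1.47): V ← 14.4 -1.47 = 12.93 m/s
final state: V = 12.93 m/s, rpm = 12100 → n = rpm/60 = 201.666667 rev/s
J = V / (n·D) = 12.93 / (201.666667 × 0.898) = 0.071398
regime bands: climb J<0.6798 | cruise [0.6798, 1.3597) | windmill J≥1.3597
J = 0.0714 → climb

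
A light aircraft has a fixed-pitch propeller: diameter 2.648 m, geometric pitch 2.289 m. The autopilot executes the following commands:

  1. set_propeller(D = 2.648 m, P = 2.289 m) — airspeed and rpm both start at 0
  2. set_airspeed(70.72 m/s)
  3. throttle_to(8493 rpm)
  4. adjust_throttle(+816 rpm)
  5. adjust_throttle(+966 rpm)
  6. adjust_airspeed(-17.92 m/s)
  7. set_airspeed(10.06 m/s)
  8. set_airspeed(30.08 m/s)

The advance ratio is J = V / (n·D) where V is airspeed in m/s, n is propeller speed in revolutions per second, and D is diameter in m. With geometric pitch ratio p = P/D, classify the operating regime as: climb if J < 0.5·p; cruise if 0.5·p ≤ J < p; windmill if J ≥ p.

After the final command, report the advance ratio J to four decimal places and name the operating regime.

J = 0.0663, regime = climb

set_propeller: D = 2.648 m, P = 2.289 m (p = P/D = 0.864426); state ← (V=0, rpm=0)
set_airspeed(70.72): V ← 70.72 m/s
throttle_to(8493): rpm ← 8493
adjust_throttle(+816): rpm ← 8493 +816 = 9309
adjust_throttle(+966): rpm ← 9309 +966 = 10275
adjust_airspeed(-17.92): V ← 70.72 -17.92 = 52.8 m/s
set_airspeed(10.06): V ← 10.06 m/s
set_airspeed(30.08): V ← 30.08 m/s
final state: V = 30.08 m/s, rpm = 10275 → n = rpm/60 = 171.250000 rev/s
J = V / (n·D) = 30.08 / (171.250000 × 2.648) = 0.066333
regime bands: climb J<0.4322 | cruise [0.4322, 0.8644) | windmill J≥0.8644
J = 0.0663 → climb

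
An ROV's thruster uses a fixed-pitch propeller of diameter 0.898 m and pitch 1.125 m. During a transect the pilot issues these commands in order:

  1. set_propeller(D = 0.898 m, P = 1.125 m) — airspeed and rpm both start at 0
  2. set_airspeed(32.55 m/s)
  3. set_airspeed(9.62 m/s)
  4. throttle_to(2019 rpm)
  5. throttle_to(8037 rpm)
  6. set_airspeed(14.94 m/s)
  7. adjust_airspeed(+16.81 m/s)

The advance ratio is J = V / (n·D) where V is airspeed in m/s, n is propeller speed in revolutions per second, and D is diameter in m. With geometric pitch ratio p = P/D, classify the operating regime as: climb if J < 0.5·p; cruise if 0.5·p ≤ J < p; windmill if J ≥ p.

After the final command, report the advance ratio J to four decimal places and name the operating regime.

set_propeller: D = 0.898 m, P = 1.125 m (p = P/D = 1.252784); state ← (V=0, rpm=0)
set_airspeed(32.55): V ← 32.55 m/s
set_airspeed(9.62): V ← 9.62 m/s
throttle_to(2019): rpm ← 2019
throttle_to(8037): rpm ← 8037
set_airspeed(14.94): V ← 14.94 m/s
adjust_airspeed(+16.81): V ← 14.94 +16.81 = 31.75 m/s
final state: V = 31.75 m/s, rpm = 8037 → n = rpm/60 = 133.950000 rev/s
J = V / (n·D) = 31.75 / (133.950000 × 0.898) = 0.263952
regime bands: climb J<0.6264 | cruise [0.6264, 1.2528) | windmill J≥1.2528
J = 0.2640 → climb

J = 0.2640, regime = climb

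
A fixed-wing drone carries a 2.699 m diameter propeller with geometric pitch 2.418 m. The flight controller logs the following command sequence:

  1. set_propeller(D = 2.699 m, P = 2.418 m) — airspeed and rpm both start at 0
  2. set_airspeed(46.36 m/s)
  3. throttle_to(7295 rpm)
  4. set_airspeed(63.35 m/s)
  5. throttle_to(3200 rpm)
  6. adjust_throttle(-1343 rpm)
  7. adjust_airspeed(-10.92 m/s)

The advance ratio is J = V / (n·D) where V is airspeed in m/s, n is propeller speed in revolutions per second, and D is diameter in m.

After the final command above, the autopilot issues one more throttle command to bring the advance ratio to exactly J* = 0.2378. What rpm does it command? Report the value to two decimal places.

rpm = 4901.36

set_propeller: D = 2.699 m, P = 2.418 m (p = P/D = 0.895887); state ← (V=0, rpm=0)
set_airspeed(46.36): V ← 46.36 m/s
throttle_to(7295): rpm ← 7295
set_airspeed(63.35): V ← 63.35 m/s
throttle_to(3200): rpm ← 3200
adjust_throttle(-1343): rpm ← 3200 -1343 = 1857
adjust_airspeed(-10.92): V ← 63.35 -10.92 = 52.43 m/s
final state: V = 52.43 m/s, rpm = 1857 → n = rpm/60 = 30.950000 rev/s
target J* = 0.2378; solve J* = V/(n·D) for n: n = V/(J*·D) = 52.43/(0.2378 × 2.699) = 81.689290 rev/s
rpm = 60·n = 4901.357416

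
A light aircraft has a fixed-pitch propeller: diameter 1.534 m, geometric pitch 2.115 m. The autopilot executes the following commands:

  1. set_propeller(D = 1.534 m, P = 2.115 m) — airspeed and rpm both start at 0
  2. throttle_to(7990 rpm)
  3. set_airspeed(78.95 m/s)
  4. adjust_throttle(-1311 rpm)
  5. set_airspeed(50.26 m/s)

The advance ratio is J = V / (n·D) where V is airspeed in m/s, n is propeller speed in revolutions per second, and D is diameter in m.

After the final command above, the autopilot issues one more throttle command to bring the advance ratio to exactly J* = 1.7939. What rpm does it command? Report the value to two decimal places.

rpm = 1095.85

set_propeller: D = 1.534 m, P = 2.115 m (p = P/D = 1.378748); state ← (V=0, rpm=0)
throttle_to(7990): rpm ← 7990
set_airspeed(78.95): V ← 78.95 m/s
adjust_throttle(-1311): rpm ← 7990 -1311 = 6679
set_airspeed(50.26): V ← 50.26 m/s
final state: V = 50.26 m/s, rpm = 6679 → n = rpm/60 = 111.316667 rev/s
target J* = 1.7939; solve J* = V/(n·D) for n: n = V/(J*·D) = 50.26/(1.7939 × 1.534) = 18.264126 rev/s
rpm = 60·n = 1095.847560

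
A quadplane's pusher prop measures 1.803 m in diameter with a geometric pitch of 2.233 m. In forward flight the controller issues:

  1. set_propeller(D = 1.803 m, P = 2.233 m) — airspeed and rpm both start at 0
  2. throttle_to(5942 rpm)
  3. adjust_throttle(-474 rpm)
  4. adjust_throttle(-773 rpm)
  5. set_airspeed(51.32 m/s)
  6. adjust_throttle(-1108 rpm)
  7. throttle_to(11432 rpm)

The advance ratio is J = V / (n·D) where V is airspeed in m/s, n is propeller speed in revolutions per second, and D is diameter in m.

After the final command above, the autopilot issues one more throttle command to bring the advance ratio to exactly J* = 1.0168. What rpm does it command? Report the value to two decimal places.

rpm = 1679.60

set_propeller: D = 1.803 m, P = 2.233 m (p = P/D = 1.238491); state ← (V=0, rpm=0)
throttle_to(5942): rpm ← 5942
adjust_throttle(-474): rpm ← 5942 -474 = 5468
adjust_throttle(-773): rpm ← 5468 -773 = 4695
set_airspeed(51.32): V ← 51.32 m/s
adjust_throttle(-1108): rpm ← 4695 -1108 = 3587
throttle_to(11432): rpm ← 11432
final state: V = 51.32 m/s, rpm = 11432 → n = rpm/60 = 190.533333 rev/s
target J* = 1.0168; solve J* = V/(n·D) for n: n = V/(J*·D) = 51.32/(1.0168 × 1.803) = 27.993383 rev/s
rpm = 60·n = 1679.602970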